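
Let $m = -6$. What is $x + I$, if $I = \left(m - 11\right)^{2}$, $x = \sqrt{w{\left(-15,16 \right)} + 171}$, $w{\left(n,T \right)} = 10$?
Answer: $289 + \sqrt{181} \approx 302.45$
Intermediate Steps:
$x = \sqrt{181}$ ($x = \sqrt{10 + 171} = \sqrt{181} \approx 13.454$)
$I = 289$ ($I = \left(-6 - 11\right)^{2} = \left(-17\right)^{2} = 289$)
$x + I = \sqrt{181} + 289 = 289 + \sqrt{181}$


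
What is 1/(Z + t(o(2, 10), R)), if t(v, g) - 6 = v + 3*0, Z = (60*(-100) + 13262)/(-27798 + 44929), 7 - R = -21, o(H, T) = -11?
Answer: -17131/78393 ≈ -0.21853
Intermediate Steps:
R = 28 (R = 7 - 1*(-21) = 7 + 21 = 28)
Z = 7262/17131 (Z = (-6000 + 13262)/17131 = 7262*(1/17131) = 7262/17131 ≈ 0.42391)
t(v, g) = 6 + v (t(v, g) = 6 + (v + 3*0) = 6 + (v + 0) = 6 + v)
1/(Z + t(o(2, 10), R)) = 1/(7262/17131 + (6 - 11)) = 1/(7262/17131 - 5) = 1/(-78393/17131) = -17131/78393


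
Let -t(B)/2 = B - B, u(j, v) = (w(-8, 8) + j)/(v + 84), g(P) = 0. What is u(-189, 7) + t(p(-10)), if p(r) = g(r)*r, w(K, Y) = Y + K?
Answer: -27/13 ≈ -2.0769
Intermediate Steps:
w(K, Y) = K + Y
p(r) = 0 (p(r) = 0*r = 0)
u(j, v) = j/(84 + v) (u(j, v) = ((-8 + 8) + j)/(v + 84) = (0 + j)/(84 + v) = j/(84 + v))
t(B) = 0 (t(B) = -2*(B - B) = -2*0 = 0)
u(-189, 7) + t(p(-10)) = -189/(84 + 7) + 0 = -189/91 + 0 = -189*1/91 + 0 = -27/13 + 0 = -27/13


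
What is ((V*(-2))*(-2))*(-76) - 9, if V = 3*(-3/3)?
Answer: 903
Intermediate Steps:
V = -3 (V = 3*(-3*⅓) = 3*(-1) = -3)
((V*(-2))*(-2))*(-76) - 9 = (-3*(-2)*(-2))*(-76) - 9 = (6*(-2))*(-76) - 9 = -12*(-76) - 9 = 912 - 9 = 903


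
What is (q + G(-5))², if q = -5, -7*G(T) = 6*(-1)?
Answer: 841/49 ≈ 17.163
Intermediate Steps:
G(T) = 6/7 (G(T) = -6*(-1)/7 = -⅐*(-6) = 6/7)
(q + G(-5))² = (-5 + 6/7)² = (-29/7)² = 841/49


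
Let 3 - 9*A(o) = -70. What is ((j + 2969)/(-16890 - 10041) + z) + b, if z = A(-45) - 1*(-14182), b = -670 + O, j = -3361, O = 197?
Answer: 1108247734/80793 ≈ 13717.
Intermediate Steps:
A(o) = 73/9 (A(o) = 1/3 - 1/9*(-70) = 1/3 + 70/9 = 73/9)
b = -473 (b = -670 + 197 = -473)
z = 127711/9 (z = 73/9 - 1*(-14182) = 73/9 + 14182 = 127711/9 ≈ 14190.)
((j + 2969)/(-16890 - 10041) + z) + b = ((-3361 + 2969)/(-16890 - 10041) + 127711/9) - 473 = (-392/(-26931) + 127711/9) - 473 = (-392*(-1/26931) + 127711/9) - 473 = (392/26931 + 127711/9) - 473 = 1146462823/80793 - 473 = 1108247734/80793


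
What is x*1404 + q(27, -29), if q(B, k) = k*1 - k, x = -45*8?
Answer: -505440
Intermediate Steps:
x = -360
q(B, k) = 0 (q(B, k) = k - k = 0)
x*1404 + q(27, -29) = -360*1404 + 0 = -505440 + 0 = -505440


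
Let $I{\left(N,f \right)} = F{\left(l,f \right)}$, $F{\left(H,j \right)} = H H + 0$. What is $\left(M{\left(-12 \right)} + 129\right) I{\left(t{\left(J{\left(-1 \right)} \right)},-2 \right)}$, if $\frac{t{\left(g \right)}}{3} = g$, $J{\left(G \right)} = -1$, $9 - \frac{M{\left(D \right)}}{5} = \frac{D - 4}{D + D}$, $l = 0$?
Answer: $0$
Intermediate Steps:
$M{\left(D \right)} = 45 - \frac{5 \left(-4 + D\right)}{2 D}$ ($M{\left(D \right)} = 45 - 5 \frac{D - 4}{D + D} = 45 - 5 \frac{-4 + D}{2 D} = 45 - \frac{5 \left(-4 + D\right)}{2 D}$)
$t{\left(g \right)} = 3 g$
$F{\left(H,j \right)} = H^{2}$ ($F{\left(H,j \right)} = H^{2} + 0 = H^{2}$)
$I{\left(N,f \right)} = 0$ ($I{\left(N,f \right)} = 0^{2} = 0$)
$\left(M{\left(-12 \right)} + 129\right) I{\left(t{\left(J{\left(-1 \right)} \right)},-2 \right)} = \left(\left(\frac{85}{2} + \frac{10}{-12}\right) + 129\right) 0 = \left(\left(\frac{85}{2} + 10 \left(- \frac{1}{12}\right)\right) + 129\right) 0 = \left(\left(\frac{85}{2} - \frac{5}{6}\right) + 129\right) 0 = \left(\frac{125}{3} + 129\right) 0 = \frac{512}{3} \cdot 0 = 0$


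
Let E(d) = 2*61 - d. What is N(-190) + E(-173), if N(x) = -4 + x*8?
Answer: -1229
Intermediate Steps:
E(d) = 122 - d
N(x) = -4 + 8*x
N(-190) + E(-173) = (-4 + 8*(-190)) + (122 - 1*(-173)) = (-4 - 1520) + (122 + 173) = -1524 + 295 = -1229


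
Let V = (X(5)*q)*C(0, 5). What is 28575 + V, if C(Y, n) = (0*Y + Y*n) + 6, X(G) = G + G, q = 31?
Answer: 30435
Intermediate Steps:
X(G) = 2*G
C(Y, n) = 6 + Y*n (C(Y, n) = (0 + Y*n) + 6 = Y*n + 6 = 6 + Y*n)
V = 1860 (V = ((2*5)*31)*(6 + 0*5) = (10*31)*(6 + 0) = 310*6 = 1860)
28575 + V = 28575 + 1860 = 30435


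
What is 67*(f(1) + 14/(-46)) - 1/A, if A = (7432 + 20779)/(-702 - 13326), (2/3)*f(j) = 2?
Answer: 117511138/648853 ≈ 181.11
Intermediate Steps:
f(j) = 3 (f(j) = (3/2)*2 = 3)
A = -28211/14028 (A = 28211/(-14028) = 28211*(-1/14028) = -28211/14028 ≈ -2.0110)
67*(f(1) + 14/(-46)) - 1/A = 67*(3 + 14/(-46)) - 1/(-28211/14028) = 67*(3 + 14*(-1/46)) - 1*(-14028/28211) = 67*(3 - 7/23) + 14028/28211 = 67*(62/23) + 14028/28211 = 4154/23 + 14028/28211 = 117511138/648853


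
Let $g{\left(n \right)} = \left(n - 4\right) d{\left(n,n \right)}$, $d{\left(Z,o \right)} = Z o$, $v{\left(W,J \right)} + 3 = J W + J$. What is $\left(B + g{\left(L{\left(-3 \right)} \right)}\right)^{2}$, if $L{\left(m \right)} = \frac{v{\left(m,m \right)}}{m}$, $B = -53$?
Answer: $3364$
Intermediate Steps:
$v{\left(W,J \right)} = -3 + J + J W$ ($v{\left(W,J \right)} = -3 + \left(J W + J\right) = -3 + \left(J + J W\right) = -3 + J + J W$)
$L{\left(m \right)} = \frac{-3 + m + m^{2}}{m}$ ($L{\left(m \right)} = \frac{-3 + m + m m}{m} = \frac{-3 + m + m^{2}}{m}$)
$g{\left(n \right)} = n^{2} \left(-4 + n\right)$ ($g{\left(n \right)} = \left(n - 4\right) n n = \left(-4 + n\right) n^{2} = n^{2} \left(-4 + n\right)$)
$\left(B + g{\left(L{\left(-3 \right)} \right)}\right)^{2} = \left(-53 + \left(1 - 3 - \frac{3}{-3}\right)^{2} \left(-4 - \left(2 - 1\right)\right)\right)^{2} = \left(-53 + \left(1 - 3 - -1\right)^{2} \left(-4 - 1\right)\right)^{2} = \left(-53 + \left(1 - 3 + 1\right)^{2} \left(-4 + \left(1 - 3 + 1\right)\right)\right)^{2} = \left(-53 + \left(-1\right)^{2} \left(-4 - 1\right)\right)^{2} = \left(-53 + 1 \left(-5\right)\right)^{2} = \left(-53 - 5\right)^{2} = \left(-58\right)^{2} = 3364$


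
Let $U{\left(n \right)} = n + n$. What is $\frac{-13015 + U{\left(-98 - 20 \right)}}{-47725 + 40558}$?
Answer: $\frac{4417}{2389} \approx 1.8489$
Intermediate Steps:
$U{\left(n \right)} = 2 n$
$\frac{-13015 + U{\left(-98 - 20 \right)}}{-47725 + 40558} = \frac{-13015 + 2 \left(-98 - 20\right)}{-47725 + 40558} = \frac{-13015 + 2 \left(-98 - 20\right)}{-7167} = \left(-13015 + 2 \left(-118\right)\right) \left(- \frac{1}{7167}\right) = \left(-13015 - 236\right) \left(- \frac{1}{7167}\right) = \left(-13251\right) \left(- \frac{1}{7167}\right) = \frac{4417}{2389}$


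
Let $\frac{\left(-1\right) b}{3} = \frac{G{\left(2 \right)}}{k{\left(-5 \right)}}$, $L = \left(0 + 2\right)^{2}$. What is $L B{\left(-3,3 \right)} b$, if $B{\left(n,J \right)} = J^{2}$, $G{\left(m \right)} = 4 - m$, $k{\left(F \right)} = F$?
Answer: $\frac{216}{5} \approx 43.2$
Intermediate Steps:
$L = 4$ ($L = 2^{2} = 4$)
$b = \frac{6}{5}$ ($b = - 3 \frac{4 - 2}{-5} = - 3 \left(4 - 2\right) \left(- \frac{1}{5}\right) = - 3 \cdot 2 \left(- \frac{1}{5}\right) = \left(-3\right) \left(- \frac{2}{5}\right) = \frac{6}{5} \approx 1.2$)
$L B{\left(-3,3 \right)} b = 4 \cdot 3^{2} \cdot \frac{6}{5} = 4 \cdot 9 \cdot \frac{6}{5} = 36 \cdot \frac{6}{5} = \frac{216}{5}$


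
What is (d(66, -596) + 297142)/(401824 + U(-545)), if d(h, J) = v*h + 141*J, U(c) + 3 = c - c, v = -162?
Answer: 202414/401821 ≈ 0.50374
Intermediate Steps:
U(c) = -3 (U(c) = -3 + (c - c) = -3 + 0 = -3)
d(h, J) = -162*h + 141*J
(d(66, -596) + 297142)/(401824 + U(-545)) = ((-162*66 + 141*(-596)) + 297142)/(401824 - 3) = ((-10692 - 84036) + 297142)/401821 = (-94728 + 297142)*(1/401821) = 202414*(1/401821) = 202414/401821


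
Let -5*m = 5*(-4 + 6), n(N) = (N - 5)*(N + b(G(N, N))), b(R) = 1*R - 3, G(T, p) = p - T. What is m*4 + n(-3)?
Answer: 40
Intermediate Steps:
b(R) = -3 + R (b(R) = R - 3 = -3 + R)
n(N) = (-5 + N)*(-3 + N) (n(N) = (N - 5)*(N + (-3 + (N - N))) = (-5 + N)*(N + (-3 + 0)) = (-5 + N)*(N - 3) = (-5 + N)*(-3 + N))
m = -2 (m = -(-4 + 6) = -2 ≈ -2.0000)
m*4 + n(-3) = -2*4 + (15 + (-3)² - 8*(-3)) = -8 + (15 + 9 + 24) = -8 + 48 = 40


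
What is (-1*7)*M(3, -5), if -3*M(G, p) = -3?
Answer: -7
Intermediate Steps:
M(G, p) = 1 (M(G, p) = -⅓*(-3) = 1)
(-1*7)*M(3, -5) = -1*7*1 = -7*1 = -7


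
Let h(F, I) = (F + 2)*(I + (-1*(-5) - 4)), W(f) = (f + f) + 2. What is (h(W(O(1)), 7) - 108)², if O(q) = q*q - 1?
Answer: 5776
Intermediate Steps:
O(q) = -1 + q² (O(q) = q² - 1 = -1 + q²)
W(f) = 2 + 2*f (W(f) = 2*f + 2 = 2 + 2*f)
h(F, I) = (1 + I)*(2 + F) (h(F, I) = (2 + F)*(I + (5 - 4)) = (2 + F)*(I + 1) = (2 + F)*(1 + I) = (1 + I)*(2 + F))
(h(W(O(1)), 7) - 108)² = ((2 + (2 + 2*(-1 + 1²)) + 2*7 + (2 + 2*(-1 + 1²))*7) - 108)² = ((2 + (2 + 2*(-1 + 1)) + 14 + (2 + 2*(-1 + 1))*7) - 108)² = ((2 + (2 + 2*0) + 14 + (2 + 2*0)*7) - 108)² = ((2 + (2 + 0) + 14 + (2 + 0)*7) - 108)² = ((2 + 2 + 14 + 2*7) - 108)² = ((2 + 2 + 14 + 14) - 108)² = (32 - 108)² = (-76)² = 5776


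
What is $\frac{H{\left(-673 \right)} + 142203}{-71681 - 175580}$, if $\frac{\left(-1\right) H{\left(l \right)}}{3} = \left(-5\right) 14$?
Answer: $- \frac{142413}{247261} \approx -0.57596$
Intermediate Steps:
$H{\left(l \right)} = 210$ ($H{\left(l \right)} = - 3 \left(\left(-5\right) 14\right) = \left(-3\right) \left(-70\right) = 210$)
$\frac{H{\left(-673 \right)} + 142203}{-71681 - 175580} = \frac{210 + 142203}{-71681 - 175580} = \frac{142413}{-247261} = 142413 \left(- \frac{1}{247261}\right) = - \frac{142413}{247261}$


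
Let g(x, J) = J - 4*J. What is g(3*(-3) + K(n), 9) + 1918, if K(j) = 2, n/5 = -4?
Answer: 1891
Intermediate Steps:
n = -20 (n = 5*(-4) = -20)
g(x, J) = -3*J
g(3*(-3) + K(n), 9) + 1918 = -3*9 + 1918 = -27 + 1918 = 1891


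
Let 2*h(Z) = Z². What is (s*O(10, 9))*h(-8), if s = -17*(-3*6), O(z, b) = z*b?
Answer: 881280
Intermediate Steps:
O(z, b) = b*z
s = 306 (s = -(-306) = -17*(-18) = 306)
h(Z) = Z²/2
(s*O(10, 9))*h(-8) = (306*(9*10))*((½)*(-8)²) = (306*90)*((½)*64) = 27540*32 = 881280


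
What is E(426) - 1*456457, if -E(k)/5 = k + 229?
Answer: -459732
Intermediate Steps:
E(k) = -1145 - 5*k (E(k) = -5*(k + 229) = -5*(229 + k) = -1145 - 5*k)
E(426) - 1*456457 = (-1145 - 5*426) - 1*456457 = (-1145 - 2130) - 456457 = -3275 - 456457 = -459732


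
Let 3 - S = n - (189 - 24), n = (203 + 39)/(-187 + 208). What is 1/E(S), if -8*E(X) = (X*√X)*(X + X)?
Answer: -441*√69006/8870389414 ≈ -1.3060e-5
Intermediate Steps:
n = 242/21 ≈ 11.524
S = 3286/21 (S = 3 - (242/21 - (189 - 24)) = 3 - (242/21 - 1*165) = 3 - (242/21 - 165) = 3 - 1*(-3223/21) = 3 + 3223/21 = 3286/21 ≈ 156.48)
E(X) = -X^(5/2)/4 (E(X) = -X*√X*(X + X)/8 = -X^(3/2)*2*X/8 = -X^(5/2)/4)
1/E(S) = 1/(-2699449*√69006/9261) = -441*√69006/8870389414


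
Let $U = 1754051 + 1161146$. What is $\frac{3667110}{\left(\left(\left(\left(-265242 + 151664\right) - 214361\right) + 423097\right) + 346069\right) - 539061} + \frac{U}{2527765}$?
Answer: $- \frac{4492193462926}{123650680505} \approx -36.33$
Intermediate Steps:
$U = 2915197$
$\frac{3667110}{\left(\left(\left(\left(-265242 + 151664\right) - 214361\right) + 423097\right) + 346069\right) - 539061} + \frac{U}{2527765} = \frac{3667110}{\left(\left(\left(\left(-265242 + 151664\right) - 214361\right) + 423097\right) + 346069\right) - 539061} + \frac{2915197}{2527765} = \frac{3667110}{\left(\left(\left(-113578 - 214361\right) + 423097\right) + 346069\right) - 539061} + 2915197 \cdot \frac{1}{2527765} = \frac{3667110}{\left(\left(-327939 + 423097\right) + 346069\right) - 539061} + \frac{2915197}{2527765} = \frac{3667110}{\left(95158 + 346069\right) - 539061} + \frac{2915197}{2527765} = \frac{3667110}{441227 - 539061} + \frac{2915197}{2527765} = \frac{3667110}{-97834} + \frac{2915197}{2527765} = 3667110 \left(- \frac{1}{97834}\right) + \frac{2915197}{2527765} = - \frac{1833555}{48917} + \frac{2915197}{2527765} = - \frac{4492193462926}{123650680505}$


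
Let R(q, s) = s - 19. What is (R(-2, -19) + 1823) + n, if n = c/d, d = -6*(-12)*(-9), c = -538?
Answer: 578609/324 ≈ 1785.8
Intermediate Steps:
d = -648 (d = 72*(-9) = -648)
R(q, s) = -19 + s
n = 269/324 (n = -538/(-648) = -538*(-1/648) = 269/324 ≈ 0.83025)
(R(-2, -19) + 1823) + n = ((-19 - 19) + 1823) + 269/324 = (-38 + 1823) + 269/324 = 1785 + 269/324 = 578609/324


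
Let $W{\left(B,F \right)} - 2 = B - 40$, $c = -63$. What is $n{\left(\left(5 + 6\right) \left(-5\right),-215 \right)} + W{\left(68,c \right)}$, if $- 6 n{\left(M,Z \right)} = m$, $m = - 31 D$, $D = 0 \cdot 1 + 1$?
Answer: $\frac{211}{6} \approx 35.167$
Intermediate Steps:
$D = 1$ ($D = 0 + 1 = 1$)
$W{\left(B,F \right)} = -38 + B$ ($W{\left(B,F \right)} = 2 + \left(B - 40\right) = 2 + \left(-40 + B\right) = -38 + B$)
$m = -31$ ($m = \left(-31\right) 1 = -31$)
$n{\left(M,Z \right)} = \frac{31}{6}$ ($n{\left(M,Z \right)} = \left(- \frac{1}{6}\right) \left(-31\right) = \frac{31}{6}$)
$n{\left(\left(5 + 6\right) \left(-5\right),-215 \right)} + W{\left(68,c \right)} = \frac{31}{6} + \left(-38 + 68\right) = \frac{31}{6} + 30 = \frac{211}{6}$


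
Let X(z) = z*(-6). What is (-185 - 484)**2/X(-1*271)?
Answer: 149187/542 ≈ 275.25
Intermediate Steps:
X(z) = -6*z
(-185 - 484)**2/X(-1*271) = (-185 - 484)**2/((-(-6)*271)) = (-669)**2/((-6*(-271))) = 447561/1626 = 447561*(1/1626) = 149187/542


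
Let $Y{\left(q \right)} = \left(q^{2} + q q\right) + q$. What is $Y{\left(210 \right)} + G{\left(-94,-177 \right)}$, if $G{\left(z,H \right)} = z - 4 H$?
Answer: $89024$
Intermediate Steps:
$Y{\left(q \right)} = q + 2 q^{2}$ ($Y{\left(q \right)} = \left(q^{2} + q^{2}\right) + q = 2 q^{2} + q = q + 2 q^{2}$)
$Y{\left(210 \right)} + G{\left(-94,-177 \right)} = 210 \left(1 + 2 \cdot 210\right) - -614 = 210 \left(1 + 420\right) + \left(-94 + 708\right) = 210 \cdot 421 + 614 = 88410 + 614 = 89024$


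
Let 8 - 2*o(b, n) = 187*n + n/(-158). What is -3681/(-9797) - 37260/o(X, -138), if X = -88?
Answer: -50169291363/19978404889 ≈ -2.5112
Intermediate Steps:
o(b, n) = 4 - 29545*n/316 (o(b, n) = 4 - (187*n + n/(-158))/2 = 4 - (187*n + n*(-1/158))/2 = 4 - (187*n - n/158)/2 = 4 - 29545*n/316)
-3681/(-9797) - 37260/o(X, -138) = -3681/(-9797) - 37260/(4 - 29545/316*(-138)) = -3681*(-1/9797) - 37260/(4 + 2038605/158) = 3681/9797 - 37260/2039237/158 = 3681/9797 - 37260*158/2039237 = 3681/9797 - 5887080/2039237 = -50169291363/19978404889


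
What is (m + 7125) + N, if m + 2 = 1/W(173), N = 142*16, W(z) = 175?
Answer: 1644126/175 ≈ 9395.0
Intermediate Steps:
N = 2272
m = -349/175 (m = -2 + 1/175 = -349/175 ≈ -1.9943)
(m + 7125) + N = (-349/175 + 7125) + 2272 = 1246526/175 + 2272 = 1644126/175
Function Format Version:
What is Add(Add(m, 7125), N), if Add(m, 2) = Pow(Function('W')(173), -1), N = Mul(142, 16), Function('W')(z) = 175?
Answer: Rational(1644126, 175) ≈ 9395.0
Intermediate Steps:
N = 2272
m = Rational(-349, 175) (m = Add(-2, Pow(175, -1)) = Add(-2, Rational(1, 175)) = Rational(-349, 175) ≈ -1.9943)
Add(Add(m, 7125), N) = Add(Add(Rational(-349, 175), 7125), 2272) = Add(Rational(1246526, 175), 2272) = Rational(1644126, 175)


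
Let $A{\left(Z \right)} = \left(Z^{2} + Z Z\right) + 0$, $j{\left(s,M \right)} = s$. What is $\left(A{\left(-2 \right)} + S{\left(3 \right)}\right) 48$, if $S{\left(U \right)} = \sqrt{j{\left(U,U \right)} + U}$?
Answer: $384 + 48 \sqrt{6} \approx 501.58$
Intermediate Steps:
$A{\left(Z \right)} = 2 Z^{2}$ ($A{\left(Z \right)} = \left(Z^{2} + Z^{2}\right) + 0 = 2 Z^{2} + 0 = 2 Z^{2}$)
$S{\left(U \right)} = \sqrt{2} \sqrt{U}$ ($S{\left(U \right)} = \sqrt{U + U} = \sqrt{2 U} = \sqrt{2} \sqrt{U}$)
$\left(A{\left(-2 \right)} + S{\left(3 \right)}\right) 48 = \left(2 \left(-2\right)^{2} + \sqrt{2} \sqrt{3}\right) 48 = \left(2 \cdot 4 + \sqrt{6}\right) 48 = \left(8 + \sqrt{6}\right) 48 = 384 + 48 \sqrt{6}$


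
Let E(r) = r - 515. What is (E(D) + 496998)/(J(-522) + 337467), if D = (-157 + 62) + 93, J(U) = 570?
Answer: 496481/338037 ≈ 1.4687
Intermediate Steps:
D = -2 (D = -95 + 93 = -2)
E(r) = -515 + r
(E(D) + 496998)/(J(-522) + 337467) = ((-515 - 2) + 496998)/(570 + 337467) = (-517 + 496998)/338037 = 496481*(1/338037) = 496481/338037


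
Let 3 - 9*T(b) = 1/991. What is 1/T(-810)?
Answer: 8919/2972 ≈ 3.0010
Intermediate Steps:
T(b) = 2972/8919 (T(b) = ⅓ - ⅑/991 = ⅓ - ⅑*1/991 = ⅓ - 1/8919 = 2972/8919)
1/T(-810) = 1/(2972/8919) = 8919/2972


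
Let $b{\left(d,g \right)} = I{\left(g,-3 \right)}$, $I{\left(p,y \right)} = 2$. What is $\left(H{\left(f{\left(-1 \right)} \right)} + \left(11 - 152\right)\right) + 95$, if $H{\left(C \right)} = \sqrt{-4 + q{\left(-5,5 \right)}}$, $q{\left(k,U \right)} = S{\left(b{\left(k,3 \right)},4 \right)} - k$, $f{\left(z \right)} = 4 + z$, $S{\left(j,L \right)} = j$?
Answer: $-46 + \sqrt{3} \approx -44.268$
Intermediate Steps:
$b{\left(d,g \right)} = 2$
$q{\left(k,U \right)} = 2 - k$
$H{\left(C \right)} = \sqrt{3}$ ($H{\left(C \right)} = \sqrt{-4 + \left(2 - -5\right)} = \sqrt{-4 + \left(2 + 5\right)} = \sqrt{-4 + 7} = \sqrt{3}$)
$\left(H{\left(f{\left(-1 \right)} \right)} + \left(11 - 152\right)\right) + 95 = \left(\sqrt{3} + \left(11 - 152\right)\right) + 95 = \left(\sqrt{3} - 141\right) + 95 = \left(-141 + \sqrt{3}\right) + 95 = -46 + \sqrt{3}$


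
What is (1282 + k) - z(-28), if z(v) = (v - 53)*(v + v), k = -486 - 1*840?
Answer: -4580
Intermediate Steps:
k = -1326 (k = -486 - 840 = -1326)
z(v) = 2*v*(-53 + v) (z(v) = (-53 + v)*(2*v) = 2*v*(-53 + v))
(1282 + k) - z(-28) = (1282 - 1326) - 2*(-28)*(-53 - 28) = -44 - 2*(-28)*(-81) = -44 - 1*4536 = -44 - 4536 = -4580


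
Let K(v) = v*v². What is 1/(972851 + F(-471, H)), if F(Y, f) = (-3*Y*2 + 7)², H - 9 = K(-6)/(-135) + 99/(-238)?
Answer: 1/8998740 ≈ 1.1113e-7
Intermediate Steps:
K(v) = v³
H = 12119/1190 (H = 9 + ((-6)³/(-135) + 99/(-238)) = 9 + (-216*(-1/135) + 99*(-1/238)) = 9 + (8/5 - 99/238) = 9 + 1409/1190 = 12119/1190 ≈ 10.184)
F(Y, f) = (7 - 6*Y)² (F(Y, f) = (-6*Y + 7)² = (7 - 6*Y)²)
1/(972851 + F(-471, H)) = 1/(972851 + (-7 + 6*(-471))²) = 1/(972851 + (-7 - 2826)²) = 1/(972851 + (-2833)²) = 1/(972851 + 8025889) = 1/8998740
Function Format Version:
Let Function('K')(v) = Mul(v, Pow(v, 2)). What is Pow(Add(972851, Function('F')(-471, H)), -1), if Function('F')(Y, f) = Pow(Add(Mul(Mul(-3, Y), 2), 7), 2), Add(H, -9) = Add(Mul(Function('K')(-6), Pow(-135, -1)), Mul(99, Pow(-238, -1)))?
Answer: Rational(1, 8998740) ≈ 1.1113e-7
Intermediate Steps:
Function('K')(v) = Pow(v, 3)
H = Rational(12119, 1190) (H = Add(9, Add(Mul(Pow(-6, 3), Pow(-135, -1)), Mul(99, Pow(-238, -1)))) = Add(9, Add(Mul(-216, Rational(-1, 135)), Mul(99, Rational(-1, 238)))) = Add(9, Add(Rational(8, 5), Rational(-99, 238))) = Add(9, Rational(1409, 1190)) = Rational(12119, 1190) ≈ 10.184)
Function('F')(Y, f) = Pow(Add(7, Mul(-6, Y)), 2) (Function('F')(Y, f) = Pow(Add(Mul(-6, Y), 7), 2) = Pow(Add(7, Mul(-6, Y)), 2))
Pow(Add(972851, Function('F')(-471, H)), -1) = Pow(Add(972851, Pow(Add(-7, Mul(6, -471)), 2)), -1) = Pow(Add(972851, Pow(Add(-7, -2826), 2)), -1) = Pow(Add(972851, Pow(-2833, 2)), -1) = Pow(Add(972851, 8025889), -1) = Pow(8998740, -1) = Rational(1, 8998740)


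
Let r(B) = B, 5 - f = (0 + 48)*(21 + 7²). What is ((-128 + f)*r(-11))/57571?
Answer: 38313/57571 ≈ 0.66549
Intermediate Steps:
f = -3355 (f = 5 - (0 + 48)*(21 + 7²) = 5 - 48*(21 + 49) = 5 - 48*70 = 5 - 1*3360 = 5 - 3360 = -3355)
((-128 + f)*r(-11))/57571 = ((-128 - 3355)*(-11))/57571 = -3483*(-11)*(1/57571) = 38313*(1/57571) = 38313/57571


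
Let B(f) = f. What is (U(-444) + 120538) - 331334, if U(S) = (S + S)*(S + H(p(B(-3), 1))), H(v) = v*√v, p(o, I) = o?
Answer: 183476 + 2664*I*√3 ≈ 1.8348e+5 + 4614.2*I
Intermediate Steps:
H(v) = v^(3/2)
U(S) = 2*S*(S - 3*I*√3) (U(S) = (S + S)*(S + (-3)^(3/2)) = (2*S)*(S - 3*I*√3) = 2*S*(S - 3*I*√3))
(U(-444) + 120538) - 331334 = (2*(-444)*(-444 - 3*I*√3) + 120538) - 331334 = ((394272 + 2664*I*√3) + 120538) - 331334 = (514810 + 2664*I*√3) - 331334 = 183476 + 2664*I*√3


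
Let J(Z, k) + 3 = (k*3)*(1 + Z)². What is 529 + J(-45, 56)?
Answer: 325774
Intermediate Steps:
J(Z, k) = -3 + 3*k*(1 + Z)² (J(Z, k) = -3 + (k*3)*(1 + Z)² = -3 + (3*k)*(1 + Z)² = -3 + 3*k*(1 + Z)²)
529 + J(-45, 56) = 529 + (-3 + 3*56*(1 - 45)²) = 529 + (-3 + 3*56*(-44)²) = 529 + (-3 + 3*56*1936) = 529 + (-3 + 325248) = 529 + 325245 = 325774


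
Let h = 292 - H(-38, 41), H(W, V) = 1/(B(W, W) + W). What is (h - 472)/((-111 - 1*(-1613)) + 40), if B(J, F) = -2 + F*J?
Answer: -252721/2164968 ≈ -0.11673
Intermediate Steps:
H(W, V) = 1/(-2 + W + W²) (H(W, V) = 1/((-2 + W*W) + W) = 1/((-2 + W²) + W) = 1/(-2 + W + W²))
h = 409967/1404 (h = 292 - 1/(-2 - 38 + (-38)²) = 292 - 1/(-2 - 38 + 1444) = 292 - 1/1404 = 409967/1404 ≈ 292.00)
(h - 472)/((-111 - 1*(-1613)) + 40) = (409967/1404 - 472)/((-111 - 1*(-1613)) + 40) = -252721/(1404*((-111 + 1613) + 40)) = -252721/(1404*(1502 + 40)) = -252721/1404/1542 = -252721/1404*1/1542 = -252721/2164968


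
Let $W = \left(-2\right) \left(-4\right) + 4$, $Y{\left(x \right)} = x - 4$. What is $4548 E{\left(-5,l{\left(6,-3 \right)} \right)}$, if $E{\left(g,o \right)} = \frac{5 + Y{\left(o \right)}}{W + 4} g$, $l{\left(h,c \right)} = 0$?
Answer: $- \frac{5685}{4} \approx -1421.3$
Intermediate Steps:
$Y{\left(x \right)} = -4 + x$ ($Y{\left(x \right)} = x - 4 = -4 + x$)
$W = 12$ ($W = 8 + 4 = 12$)
$E{\left(g,o \right)} = g \left(\frac{1}{16} + \frac{o}{16}\right)$ ($E{\left(g,o \right)} = \frac{5 + \left(-4 + o\right)}{12 + 4} g = \frac{1 + o}{16} g = \left(1 + o\right) \frac{1}{16} g = \left(\frac{1}{16} + \frac{o}{16}\right) g = g \left(\frac{1}{16} + \frac{o}{16}\right)$)
$4548 E{\left(-5,l{\left(6,-3 \right)} \right)} = 4548 \cdot \frac{1}{16} \left(-5\right) \left(1 + 0\right) = 4548 \cdot \frac{1}{16} \left(-5\right) 1 = 4548 \left(- \frac{5}{16}\right) = - \frac{5685}{4}$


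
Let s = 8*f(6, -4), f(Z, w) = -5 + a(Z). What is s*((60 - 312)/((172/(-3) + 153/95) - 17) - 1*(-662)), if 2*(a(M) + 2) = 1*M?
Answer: -220678912/10363 ≈ -21295.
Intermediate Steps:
a(M) = -2 + M/2 (a(M) = -2 + (1*M)/2 = -2 + M/2)
f(Z, w) = -7 + Z/2 (f(Z, w) = -5 + (-2 + Z/2) = -7 + Z/2)
s = -32 (s = 8*(-7 + (½)*6) = 8*(-7 + 3) = 8*(-4) = -32)
s*((60 - 312)/((172/(-3) + 153/95) - 17) - 1*(-662)) = -32*((60 - 312)/((172/(-3) + 153/95) - 17) - 1*(-662)) = -32*(-252/((172*(-⅓) + 153*(1/95)) - 17) + 662) = -32*(-252/((-172/3 + 153/95) - 17) + 662) = -32*(-252/(-15881/285 - 17) + 662) = -32*(-252/(-20726/285) + 662) = -32*(-252*(-285/20726) + 662) = -32*(35910/10363 + 662) = -32*6896216/10363 = -220678912/10363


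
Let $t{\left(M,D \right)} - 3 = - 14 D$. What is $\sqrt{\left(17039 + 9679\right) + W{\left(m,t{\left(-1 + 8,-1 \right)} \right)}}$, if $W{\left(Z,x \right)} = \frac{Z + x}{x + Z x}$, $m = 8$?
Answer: $\frac{\sqrt{69493943}}{51} \approx 163.46$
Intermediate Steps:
$t{\left(M,D \right)} = 3 - 14 D$
$W{\left(Z,x \right)} = \frac{Z + x}{x + Z x}$
$\sqrt{\left(17039 + 9679\right) + W{\left(m,t{\left(-1 + 8,-1 \right)} \right)}} = \sqrt{\left(17039 + 9679\right) + \frac{8 + \left(3 - -14\right)}{\left(3 - -14\right) \left(1 + 8\right)}} = \sqrt{26718 + \frac{8 + \left(3 + 14\right)}{\left(3 + 14\right) 9}} = \sqrt{26718 + \frac{1}{17} \cdot \frac{1}{9} \left(8 + 17\right)} = \sqrt{26718 + \frac{1}{17} \cdot \frac{1}{9} \cdot 25} = \sqrt{26718 + \frac{25}{153}} = \sqrt{\frac{4087879}{153}} = \frac{\sqrt{69493943}}{51}$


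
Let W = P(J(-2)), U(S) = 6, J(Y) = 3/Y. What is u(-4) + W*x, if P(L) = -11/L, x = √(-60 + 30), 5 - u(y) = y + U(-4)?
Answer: 3 + 22*I*√30/3 ≈ 3.0 + 40.166*I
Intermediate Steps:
u(y) = -1 - y (u(y) = 5 - (y + 6) = 5 - (6 + y) = 5 + (-6 - y) = -1 - y)
x = I*√30 (x = √(-30) = I*√30 ≈ 5.4772*I)
W = 22/3 (W = -11/(3/(-2)) = -11/(3*(-½)) = -11/(-3/2) = -11*(-⅔) = 22/3 ≈ 7.3333)
u(-4) + W*x = (-1 - 1*(-4)) + 22*(I*√30)/3 = (-1 + 4) + 22*I*√30/3 = 3 + 22*I*√30/3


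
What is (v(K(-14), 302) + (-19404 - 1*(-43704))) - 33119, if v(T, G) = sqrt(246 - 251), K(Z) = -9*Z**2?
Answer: -8819 + I*sqrt(5) ≈ -8819.0 + 2.2361*I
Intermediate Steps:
v(T, G) = I*sqrt(5) (v(T, G) = sqrt(-5) = I*sqrt(5))
(v(K(-14), 302) + (-19404 - 1*(-43704))) - 33119 = (I*sqrt(5) + (-19404 - 1*(-43704))) - 33119 = (I*sqrt(5) + (-19404 + 43704)) - 33119 = (I*sqrt(5) + 24300) - 33119 = (24300 + I*sqrt(5)) - 33119 = -8819 + I*sqrt(5)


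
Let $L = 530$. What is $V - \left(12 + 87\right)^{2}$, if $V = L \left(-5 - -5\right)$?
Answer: $-9801$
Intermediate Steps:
$V = 0$ ($V = 530 \left(-5 - -5\right) = 530 \left(-5 + 5\right) = 530 \cdot 0 = 0$)
$V - \left(12 + 87\right)^{2} = 0 - \left(12 + 87\right)^{2} = 0 - 99^{2} = 0 - 9801 = -9801$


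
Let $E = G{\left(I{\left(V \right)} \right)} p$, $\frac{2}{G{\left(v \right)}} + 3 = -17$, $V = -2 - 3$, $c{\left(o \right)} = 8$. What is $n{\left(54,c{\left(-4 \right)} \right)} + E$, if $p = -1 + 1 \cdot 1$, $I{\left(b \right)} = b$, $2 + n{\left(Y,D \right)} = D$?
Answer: $6$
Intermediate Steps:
$V = -5$ ($V = -2 - 3 = -5$)
$n{\left(Y,D \right)} = -2 + D$
$G{\left(v \right)} = - \frac{1}{10}$ ($G{\left(v \right)} = \frac{2}{-3 - 17} = \frac{2}{-20} = 2 \left(- \frac{1}{20}\right) = - \frac{1}{10}$)
$p = 0$ ($p = -1 + 1 = 0$)
$E = 0$ ($E = \left(- \frac{1}{10}\right) 0 = 0$)
$n{\left(54,c{\left(-4 \right)} \right)} + E = \left(-2 + 8\right) + 0 = 6 + 0 = 6$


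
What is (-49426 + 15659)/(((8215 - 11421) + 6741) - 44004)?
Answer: 33767/40469 ≈ 0.83439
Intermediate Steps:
(-49426 + 15659)/(((8215 - 11421) + 6741) - 44004) = -33767/((-3206 + 6741) - 44004) = -33767/(3535 - 44004) = -33767/(-40469) = -33767*(-1/40469) = 33767/40469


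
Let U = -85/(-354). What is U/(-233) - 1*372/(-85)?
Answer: 30676079/7010970 ≈ 4.3754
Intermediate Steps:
U = 85/354 (U = -85*(-1/354) = 85/354 ≈ 0.24011)
U/(-233) - 1*372/(-85) = (85/354)/(-233) - 1*372/(-85) = (85/354)*(-1/233) - 372*(-1/85) = -85/82482 + 372/85 = 30676079/7010970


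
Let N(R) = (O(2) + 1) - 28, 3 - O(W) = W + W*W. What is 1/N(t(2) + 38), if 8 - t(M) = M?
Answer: -1/30 ≈ -0.033333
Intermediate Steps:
t(M) = 8 - M
O(W) = 3 - W - W**2 (O(W) = 3 - (W + W*W) = 3 - (W + W**2) = 3 + (-W - W**2) = 3 - W - W**2)
N(R) = -30 (N(R) = ((3 - 1*2 - 1*2**2) + 1) - 28 = ((3 - 2 - 1*4) + 1) - 28 = ((3 - 2 - 4) + 1) - 28 = (-3 + 1) - 28 = -2 - 28 = -30)
1/N(t(2) + 38) = 1/(-30) = -1/30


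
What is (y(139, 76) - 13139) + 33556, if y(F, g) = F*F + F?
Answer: 39877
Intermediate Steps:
y(F, g) = F + F² (y(F, g) = F² + F = F + F²)
(y(139, 76) - 13139) + 33556 = (139*(1 + 139) - 13139) + 33556 = (139*140 - 13139) + 33556 = (19460 - 13139) + 33556 = 6321 + 33556 = 39877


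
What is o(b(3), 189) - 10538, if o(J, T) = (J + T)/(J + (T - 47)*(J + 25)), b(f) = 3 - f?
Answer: -37409711/3550 ≈ -10538.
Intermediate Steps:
o(J, T) = (J + T)/(J + (-47 + T)*(25 + J))
o(b(3), 189) - 10538 = ((3 - 1*3) + 189)/(-1175 - 46*(3 - 1*3) + 25*189 + (3 - 1*3)*189) - 10538 = ((3 - 3) + 189)/(-1175 - 46*(3 - 3) + 4725 + (3 - 3)*189) - 10538 = (0 + 189)/(-1175 - 46*0 + 4725 + 0*189) - 10538 = 189/(-1175 + 0 + 4725 + 0) - 10538 = 189/3550 - 10538 = -37409711/3550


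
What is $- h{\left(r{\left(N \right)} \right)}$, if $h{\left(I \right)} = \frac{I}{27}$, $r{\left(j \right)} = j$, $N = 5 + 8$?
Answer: $- \frac{13}{27} \approx -0.48148$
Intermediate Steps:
$N = 13$
$h{\left(I \right)} = \frac{I}{27}$ ($h{\left(I \right)} = I \frac{1}{27} = \frac{I}{27}$)
$- h{\left(r{\left(N \right)} \right)} = - \frac{13}{27}$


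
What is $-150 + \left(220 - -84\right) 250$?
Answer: $75850$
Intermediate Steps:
$-150 + \left(220 - -84\right) 250 = -150 + \left(220 + 84\right) 250 = -150 + 304 \cdot 250 = -150 + 76000 = 75850$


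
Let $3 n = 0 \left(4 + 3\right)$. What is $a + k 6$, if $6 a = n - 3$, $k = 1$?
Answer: $\frac{11}{2} \approx 5.5$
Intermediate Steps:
$n = 0$ ($n = \frac{0 \left(4 + 3\right)}{3} = \frac{0 \cdot 7}{3} = \frac{1}{3} \cdot 0 = 0$)
$a = - \frac{1}{2}$ ($a = \frac{0 - 3}{6} = \frac{1}{6} \left(-3\right) = - \frac{1}{2} \approx -0.5$)
$a + k 6 = - \frac{1}{2} + 1 \cdot 6 = - \frac{1}{2} + 6 = \frac{11}{2}$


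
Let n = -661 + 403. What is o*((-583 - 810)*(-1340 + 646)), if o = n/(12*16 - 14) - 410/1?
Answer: -35401125298/89 ≈ -3.9777e+8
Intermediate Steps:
n = -258
o = -36619/89 (o = -258/(12*16 - 14) - 410/1 = -258/(192 - 14) - 410*1 = -258/178 - 410 = -258*1/178 - 410 = -129/89 - 410 = -36619/89 ≈ -411.45)
o*((-583 - 810)*(-1340 + 646)) = -36619*(-583 - 810)*(-1340 + 646)/89 = -(-51010267)*(-694)/89 = -36619/89*966742 = -35401125298/89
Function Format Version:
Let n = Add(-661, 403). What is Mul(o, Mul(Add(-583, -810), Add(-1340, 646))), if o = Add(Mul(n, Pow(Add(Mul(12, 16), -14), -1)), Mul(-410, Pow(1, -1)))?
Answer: Rational(-35401125298, 89) ≈ -3.9777e+8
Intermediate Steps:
n = -258
o = Rational(-36619, 89) (o = Add(Mul(-258, Pow(Add(Mul(12, 16), -14), -1)), Mul(-410, Pow(1, -1))) = Add(Mul(-258, Pow(Add(192, -14), -1)), Mul(-410, 1)) = Add(Mul(-258, Pow(178, -1)), -410) = Add(Mul(-258, Rational(1, 178)), -410) = Add(Rational(-129, 89), -410) = Rational(-36619, 89) ≈ -411.45)
Mul(o, Mul(Add(-583, -810), Add(-1340, 646))) = Mul(Rational(-36619, 89), Mul(Add(-583, -810), Add(-1340, 646))) = Mul(Rational(-36619, 89), Mul(-1393, -694)) = Mul(Rational(-36619, 89), 966742) = Rational(-35401125298, 89)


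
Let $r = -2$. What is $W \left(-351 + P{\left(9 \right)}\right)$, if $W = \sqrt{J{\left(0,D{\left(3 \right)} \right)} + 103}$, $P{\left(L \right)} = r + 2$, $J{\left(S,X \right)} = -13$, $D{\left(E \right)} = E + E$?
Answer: $- 1053 \sqrt{10} \approx -3329.9$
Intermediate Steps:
$D{\left(E \right)} = 2 E$
$P{\left(L \right)} = 0$ ($P{\left(L \right)} = -2 + 2 = 0$)
$W = 3 \sqrt{10}$ ($W = \sqrt{-13 + 103} = \sqrt{90} = 3 \sqrt{10} \approx 9.4868$)
$W \left(-351 + P{\left(9 \right)}\right) = 3 \sqrt{10} \left(-351 + 0\right) = 3 \sqrt{10} \left(-351\right) = - 1053 \sqrt{10}$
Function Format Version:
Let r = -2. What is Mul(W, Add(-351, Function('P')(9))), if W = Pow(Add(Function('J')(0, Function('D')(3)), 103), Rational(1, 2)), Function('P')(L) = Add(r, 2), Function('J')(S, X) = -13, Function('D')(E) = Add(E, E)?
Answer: Mul(-1053, Pow(10, Rational(1, 2))) ≈ -3329.9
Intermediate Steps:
Function('D')(E) = Mul(2, E)
Function('P')(L) = 0 (Function('P')(L) = Add(-2, 2) = 0)
W = Mul(3, Pow(10, Rational(1, 2))) (W = Pow(Add(-13, 103), Rational(1, 2)) = Pow(90, Rational(1, 2)) = Mul(3, Pow(10, Rational(1, 2))) ≈ 9.4868)
Mul(W, Add(-351, Function('P')(9))) = Mul(Mul(3, Pow(10, Rational(1, 2))), Add(-351, 0)) = Mul(Mul(3, Pow(10, Rational(1, 2))), -351) = Mul(-1053, Pow(10, Rational(1, 2)))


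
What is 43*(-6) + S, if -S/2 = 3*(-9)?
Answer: -204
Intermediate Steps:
S = 54 (S = -6*(-9) = -2*(-27) = 54)
43*(-6) + S = 43*(-6) + 54 = -258 + 54 = -204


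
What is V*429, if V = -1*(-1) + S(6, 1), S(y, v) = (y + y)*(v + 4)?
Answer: 26169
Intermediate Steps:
S(y, v) = 2*y*(4 + v) (S(y, v) = (2*y)*(4 + v) = 2*y*(4 + v))
V = 61 (V = -1*(-1) + 2*6*(4 + 1) = 1 + 2*6*5 = 1 + 60 = 61)
V*429 = 61*429 = 26169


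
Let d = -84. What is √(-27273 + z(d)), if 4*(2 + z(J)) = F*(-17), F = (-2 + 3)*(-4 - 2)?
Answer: I*√108998/2 ≈ 165.07*I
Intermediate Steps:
F = -6 (F = 1*(-6) = -6)
z(J) = 47/2 (z(J) = -2 + (-6*(-17))/4 = -2 + (¼)*102 = -2 + 51/2 = 47/2)
√(-27273 + z(d)) = √(-27273 + 47/2) = √(-54499/2) = I*√108998/2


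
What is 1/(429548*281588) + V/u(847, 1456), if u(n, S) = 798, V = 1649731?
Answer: 14253152901668753/6894467046768 ≈ 2067.3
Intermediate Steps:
1/(429548*281588) + V/u(847, 1456) = 1/(429548*281588) + 1649731/798 = (1/429548)*(1/281588) + 1649731*(1/798) = 1/120955562224 + 1649731/798 = 14253152901668753/6894467046768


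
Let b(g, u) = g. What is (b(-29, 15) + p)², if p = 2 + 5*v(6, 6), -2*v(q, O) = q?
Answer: 1764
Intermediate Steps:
v(q, O) = -q/2
p = -13 (p = 2 + 5*(-½*6) = 2 + 5*(-3) = 2 - 15 = -13)
(b(-29, 15) + p)² = (-29 - 13)² = (-42)² = 1764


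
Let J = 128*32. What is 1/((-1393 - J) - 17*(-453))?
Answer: 1/2212 ≈ 0.00045208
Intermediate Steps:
J = 4096
1/((-1393 - J) - 17*(-453)) = 1/((-1393 - 1*4096) - 17*(-453)) = 1/((-1393 - 4096) + 7701) = 1/(-5489 + 7701) = 1/2212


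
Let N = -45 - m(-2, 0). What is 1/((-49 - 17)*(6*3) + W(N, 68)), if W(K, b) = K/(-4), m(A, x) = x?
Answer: -4/4707 ≈ -0.00084980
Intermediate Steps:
N = -45 (N = -45 - 1*0 = -45 + 0 = -45)
W(K, b) = -K/4 (W(K, b) = K*(-¼) = -K/4)
1/((-49 - 17)*(6*3) + W(N, 68)) = 1/((-49 - 17)*(6*3) - ¼*(-45)) = 1/(-66*18 + 45/4) = 1/(-1188 + 45/4) = 1/(-4707/4) = -4/4707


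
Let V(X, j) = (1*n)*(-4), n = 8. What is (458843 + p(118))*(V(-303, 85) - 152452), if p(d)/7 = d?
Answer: -70092167796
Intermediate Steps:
p(d) = 7*d
V(X, j) = -32 (V(X, j) = (1*8)*(-4) = 8*(-4) = -32)
(458843 + p(118))*(V(-303, 85) - 152452) = (458843 + 7*118)*(-32 - 152452) = (458843 + 826)*(-152484) = 459669*(-152484) = -70092167796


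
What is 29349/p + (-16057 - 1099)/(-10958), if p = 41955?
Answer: 173564387/76623815 ≈ 2.2651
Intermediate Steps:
29349/p + (-16057 - 1099)/(-10958) = 29349/41955 + (-16057 - 1099)/(-10958) = 29349*(1/41955) - 17156*(-1/10958) = 9783/13985 + 8578/5479 = 173564387/76623815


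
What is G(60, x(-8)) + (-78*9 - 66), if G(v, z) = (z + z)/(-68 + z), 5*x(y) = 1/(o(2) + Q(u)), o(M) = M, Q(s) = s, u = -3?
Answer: -261886/341 ≈ -767.99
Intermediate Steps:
x(y) = -⅕ (x(y) = 1/(5*(2 - 3)) = (⅕)/(-1) = (⅕)*(-1) = -⅕)
G(v, z) = 2*z/(-68 + z) (G(v, z) = (2*z)/(-68 + z) = 2*z/(-68 + z))
G(60, x(-8)) + (-78*9 - 66) = 2*(-⅕)/(-68 - ⅕) + (-78*9 - 66) = 2*(-⅕)/(-341/5) + (-702 - 66) = 2*(-⅕)*(-5/341) - 768 = 2/341 - 768 = -261886/341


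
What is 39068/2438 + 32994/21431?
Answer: 458852840/26124389 ≈ 17.564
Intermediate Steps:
39068/2438 + 32994/21431 = 39068*(1/2438) + 32994*(1/21431) = 19534/1219 + 32994/21431 = 458852840/26124389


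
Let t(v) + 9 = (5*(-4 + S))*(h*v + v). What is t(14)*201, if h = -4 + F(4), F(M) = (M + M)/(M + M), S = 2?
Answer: 54471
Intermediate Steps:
F(M) = 1 (F(M) = (2*M)/((2*M)) = (2*M)*(1/(2*M)) = 1)
h = -3 (h = -4 + 1 = -3)
t(v) = -9 + 20*v (t(v) = -9 + (5*(-4 + 2))*(-3*v + v) = -9 + (5*(-2))*(-2*v) = -9 - (-20)*v = -9 + 20*v)
t(14)*201 = (-9 + 20*14)*201 = (-9 + 280)*201 = 271*201 = 54471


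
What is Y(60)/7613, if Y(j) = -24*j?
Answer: -1440/7613 ≈ -0.18915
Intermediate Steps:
Y(60)/7613 = -24*60/7613 = -1440*1/7613 = -1440/7613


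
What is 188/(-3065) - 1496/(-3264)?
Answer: 29203/73560 ≈ 0.39700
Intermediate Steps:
188/(-3065) - 1496/(-3264) = 188*(-1/3065) - 1496*(-1/3264) = -188/3065 + 11/24 = 29203/73560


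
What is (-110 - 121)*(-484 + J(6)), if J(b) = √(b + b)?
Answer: 111804 - 462*√3 ≈ 1.1100e+5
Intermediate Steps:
J(b) = √2*√b (J(b) = √(2*b) = √2*√b)
(-110 - 121)*(-484 + J(6)) = (-110 - 121)*(-484 + √2*√6) = -231*(-484 + 2*√3) = 111804 - 462*√3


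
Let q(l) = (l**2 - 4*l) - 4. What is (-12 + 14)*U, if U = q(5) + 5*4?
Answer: 42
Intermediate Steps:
q(l) = -4 + l**2 - 4*l
U = 21 (U = (-4 + 5**2 - 4*5) + 5*4 = (-4 + 25 - 20) + 20 = 1 + 20 = 21)
(-12 + 14)*U = (-12 + 14)*21 = 2*21 = 42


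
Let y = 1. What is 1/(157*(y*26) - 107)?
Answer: 1/3975 ≈ 0.00025157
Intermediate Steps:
1/(157*(y*26) - 107) = 1/(157*(1*26) - 107) = 1/(157*26 - 107) = 1/(4082 - 107) = 1/3975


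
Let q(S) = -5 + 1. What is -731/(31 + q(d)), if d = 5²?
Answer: -731/27 ≈ -27.074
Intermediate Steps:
d = 25
q(S) = -4
-731/(31 + q(d)) = -731/(31 - 4) = -731/27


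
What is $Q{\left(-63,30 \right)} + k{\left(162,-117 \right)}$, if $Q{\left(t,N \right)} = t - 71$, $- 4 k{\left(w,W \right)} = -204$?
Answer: $-83$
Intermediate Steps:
$k{\left(w,W \right)} = 51$ ($k{\left(w,W \right)} = \left(- \frac{1}{4}\right) \left(-204\right) = 51$)
$Q{\left(t,N \right)} = -71 + t$ ($Q{\left(t,N \right)} = t - 71 = -71 + t$)
$Q{\left(-63,30 \right)} + k{\left(162,-117 \right)} = \left(-71 - 63\right) + 51 = -134 + 51 = -83$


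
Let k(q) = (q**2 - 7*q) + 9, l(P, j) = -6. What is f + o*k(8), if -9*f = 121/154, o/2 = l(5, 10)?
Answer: -25715/126 ≈ -204.09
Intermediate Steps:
k(q) = 9 + q**2 - 7*q
o = -12 (o = 2*(-6) = -12)
f = -11/126 (f = -121/(9*154) = -1/9*11/14 = -11/126 ≈ -0.087302)
f + o*k(8) = -11/126 - 12*(9 + 8**2 - 7*8) = -11/126 - 12*(9 + 64 - 56) = -11/126 - 12*17 = -11/126 - 204 = -25715/126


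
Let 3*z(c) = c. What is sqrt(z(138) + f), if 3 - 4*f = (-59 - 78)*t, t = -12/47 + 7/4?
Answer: sqrt(3461691)/188 ≈ 9.8966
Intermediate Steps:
t = 281/188 (t = -12*1/47 + 7*(1/4) = -12/47 + 7/4 = 281/188 ≈ 1.4947)
z(c) = c/3
f = 39061/752 (f = 3/4 - (-59 - 78)*281/(4*188) = 3/4 - (-137)*281/(4*188) = 3/4 - 1/4*(-38497/188) = 3/4 + 38497/752 = 39061/752 ≈ 51.943)
sqrt(z(138) + f) = sqrt((1/3)*138 + 39061/752) = sqrt(46 + 39061/752) = sqrt(73653/752) = sqrt(3461691)/188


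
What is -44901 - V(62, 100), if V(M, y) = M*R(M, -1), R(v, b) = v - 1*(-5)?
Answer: -49055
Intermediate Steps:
R(v, b) = 5 + v (R(v, b) = v + 5 = 5 + v)
V(M, y) = M*(5 + M)
-44901 - V(62, 100) = -44901 - 62*(5 + 62) = -44901 - 62*67 = -44901 - 1*4154 = -44901 - 4154 = -49055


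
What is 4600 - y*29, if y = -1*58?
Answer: 6282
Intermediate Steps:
y = -58
4600 - y*29 = 4600 - (-58)*29 = 4600 - 1*(-1682) = 4600 + 1682 = 6282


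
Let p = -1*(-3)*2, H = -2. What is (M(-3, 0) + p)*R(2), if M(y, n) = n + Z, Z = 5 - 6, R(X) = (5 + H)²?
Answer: 45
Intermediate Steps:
p = 6 (p = 3*2 = 6)
R(X) = 9 (R(X) = (5 - 2)² = 3² = 9)
Z = -1
M(y, n) = -1 + n (M(y, n) = n - 1 = -1 + n)
(M(-3, 0) + p)*R(2) = ((-1 + 0) + 6)*9 = (-1 + 6)*9 = 5*9 = 45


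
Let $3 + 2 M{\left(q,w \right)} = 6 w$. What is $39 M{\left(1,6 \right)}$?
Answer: $\frac{1287}{2} \approx 643.5$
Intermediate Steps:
$M{\left(q,w \right)} = - \frac{3}{2} + 3 w$ ($M{\left(q,w \right)} = - \frac{3}{2} + \frac{6 w}{2} = - \frac{3}{2} + 3 w$)
$39 M{\left(1,6 \right)} = 39 \left(- \frac{3}{2} + 3 \cdot 6\right) = 39 \left(- \frac{3}{2} + 18\right) = 39 \cdot \frac{33}{2} = \frac{1287}{2}$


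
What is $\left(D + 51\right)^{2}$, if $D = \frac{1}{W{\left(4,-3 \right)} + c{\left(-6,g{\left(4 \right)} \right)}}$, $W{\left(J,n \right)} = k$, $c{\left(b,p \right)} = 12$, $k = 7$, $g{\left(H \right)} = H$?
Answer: $\frac{940900}{361} \approx 2606.4$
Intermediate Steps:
$W{\left(J,n \right)} = 7$
$D = \frac{1}{19}$ ($D = \frac{1}{7 + 12} = \frac{1}{19} \approx 0.052632$)
$\left(D + 51\right)^{2} = \left(\frac{1}{19} + 51\right)^{2} = \left(\frac{970}{19}\right)^{2} = \frac{940900}{361}$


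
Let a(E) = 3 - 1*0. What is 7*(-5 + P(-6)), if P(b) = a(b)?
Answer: -14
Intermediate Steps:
a(E) = 3 (a(E) = 3 + 0 = 3)
P(b) = 3
7*(-5 + P(-6)) = 7*(-5 + 3) = 7*(-2) = -14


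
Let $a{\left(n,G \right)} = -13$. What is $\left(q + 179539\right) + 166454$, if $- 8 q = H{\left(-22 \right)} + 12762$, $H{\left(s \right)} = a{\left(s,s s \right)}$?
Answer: $\frac{2755195}{8} \approx 3.444 \cdot 10^{5}$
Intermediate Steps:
$H{\left(s \right)} = -13$
$q = - \frac{12749}{8}$ ($q = - \frac{-13 + 12762}{8} = \left(- \frac{1}{8}\right) 12749 = - \frac{12749}{8} \approx -1593.6$)
$\left(q + 179539\right) + 166454 = \left(- \frac{12749}{8} + 179539\right) + 166454 = \frac{1423563}{8} + 166454 = \frac{2755195}{8}$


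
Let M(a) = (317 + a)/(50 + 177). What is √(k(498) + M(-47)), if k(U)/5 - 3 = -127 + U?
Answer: 2*√24105130/227 ≈ 43.257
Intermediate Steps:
M(a) = 317/227 + a/227 (M(a) = (317 + a)/227 = (317 + a)*(1/227) = 317/227 + a/227)
k(U) = -620 + 5*U (k(U) = 15 + 5*(-127 + U) = 15 + (-635 + 5*U) = -620 + 5*U)
√(k(498) + M(-47)) = √((-620 + 5*498) + (317/227 + (1/227)*(-47))) = √((-620 + 2490) + (317/227 - 47/227)) = √(1870 + 270/227) = √(424760/227) = 2*√24105130/227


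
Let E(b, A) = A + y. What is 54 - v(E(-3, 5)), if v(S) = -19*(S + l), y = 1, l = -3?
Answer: 111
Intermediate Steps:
E(b, A) = 1 + A (E(b, A) = A + 1 = 1 + A)
v(S) = 57 - 19*S (v(S) = -19*(S - 3) = -19*(-3 + S) = 57 - 19*S)
54 - v(E(-3, 5)) = 54 - (57 - 19*(1 + 5)) = 54 - (57 - 19*6) = 54 - (57 - 114) = 54 - 1*(-57) = 54 + 57 = 111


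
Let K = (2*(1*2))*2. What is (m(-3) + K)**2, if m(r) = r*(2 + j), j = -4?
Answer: 196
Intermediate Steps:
m(r) = -2*r (m(r) = r*(2 - 4) = r*(-2) = -2*r)
K = 8 (K = (2*2)*2 = 4*2 = 8)
(m(-3) + K)**2 = (-2*(-3) + 8)**2 = (6 + 8)**2 = 14**2 = 196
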